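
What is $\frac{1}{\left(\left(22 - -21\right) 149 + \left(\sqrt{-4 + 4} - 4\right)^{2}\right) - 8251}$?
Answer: $- \frac{1}{1828} \approx -0.00054705$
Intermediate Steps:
$\frac{1}{\left(\left(22 - -21\right) 149 + \left(\sqrt{-4 + 4} - 4\right)^{2}\right) - 8251} = \frac{1}{\left(\left(22 + 21\right) 149 + \left(\sqrt{0} - 4\right)^{2}\right) - 8251} = \frac{1}{\left(43 \cdot 149 + \left(0 - 4\right)^{2}\right) - 8251} = \frac{1}{\left(6407 + \left(-4\right)^{2}\right) - 8251} = \frac{1}{\left(6407 + 16\right) - 8251} = \frac{1}{6423 - 8251} = \frac{1}{-1828} = - \frac{1}{1828}$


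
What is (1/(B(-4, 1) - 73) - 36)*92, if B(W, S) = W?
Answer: -255116/77 ≈ -3313.2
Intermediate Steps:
(1/(B(-4, 1) - 73) - 36)*92 = (1/(-4 - 73) - 36)*92 = (1/(-77) - 36)*92 = (-1/77 - 36)*92 = -2773/77*92 = -255116/77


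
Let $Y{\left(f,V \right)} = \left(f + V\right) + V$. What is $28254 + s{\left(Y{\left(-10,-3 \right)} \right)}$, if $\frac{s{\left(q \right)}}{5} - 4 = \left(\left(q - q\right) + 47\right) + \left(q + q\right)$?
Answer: $28349$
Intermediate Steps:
$Y{\left(f,V \right)} = f + 2 V$ ($Y{\left(f,V \right)} = \left(V + f\right) + V = f + 2 V$)
$s{\left(q \right)} = 255 + 10 q$ ($s{\left(q \right)} = 20 + 5 \left(\left(\left(q - q\right) + 47\right) + \left(q + q\right)\right) = 20 + 5 \left(\left(0 + 47\right) + 2 q\right) = 20 + 5 \left(47 + 2 q\right) = 20 + \left(235 + 10 q\right) = 255 + 10 q$)
$28254 + s{\left(Y{\left(-10,-3 \right)} \right)} = 28254 + \left(255 + 10 \left(-10 + 2 \left(-3\right)\right)\right) = 28254 + \left(255 + 10 \left(-10 - 6\right)\right) = 28254 + \left(255 + 10 \left(-16\right)\right) = 28254 + \left(255 - 160\right) = 28254 + 95 = 28349$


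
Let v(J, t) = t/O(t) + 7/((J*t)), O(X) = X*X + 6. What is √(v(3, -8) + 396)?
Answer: √69782790/420 ≈ 19.890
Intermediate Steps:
O(X) = 6 + X² (O(X) = X² + 6 = 6 + X²)
v(J, t) = t/(6 + t²) + 7/(J*t) (v(J, t) = t/(6 + t²) + 7/((J*t)) = t/(6 + t²) + 7*(1/(J*t)) = t/(6 + t²) + 7/(J*t))
√(v(3, -8) + 396) = √((-8/(6 + (-8)²) + 7/(3*(-8))) + 396) = √((-8/(6 + 64) + 7*(⅓)*(-⅛)) + 396) = √((-8/70 - 7/24) + 396) = √((-8*1/70 - 7/24) + 396) = √((-4/35 - 7/24) + 396) = √(-341/840 + 396) = √(332299/840) = √69782790/420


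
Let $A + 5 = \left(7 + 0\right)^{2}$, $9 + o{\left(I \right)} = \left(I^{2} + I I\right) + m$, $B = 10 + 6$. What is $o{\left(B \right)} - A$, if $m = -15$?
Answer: $444$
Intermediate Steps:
$B = 16$
$o{\left(I \right)} = -24 + 2 I^{2}$ ($o{\left(I \right)} = -9 - \left(15 - I^{2} - I I\right) = -9 + \left(\left(I^{2} + I^{2}\right) - 15\right) = -9 + \left(2 I^{2} - 15\right) = -9 + \left(-15 + 2 I^{2}\right) = -24 + 2 I^{2}$)
$A = 44$ ($A = -5 + \left(7 + 0\right)^{2} = -5 + 7^{2} = -5 + 49 = 44$)
$o{\left(B \right)} - A = \left(-24 + 2 \cdot 16^{2}\right) - 44 = \left(-24 + 2 \cdot 256\right) - 44 = \left(-24 + 512\right) - 44 = 488 - 44 = 444$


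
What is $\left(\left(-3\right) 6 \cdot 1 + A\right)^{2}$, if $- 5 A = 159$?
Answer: $\frac{62001}{25} \approx 2480.0$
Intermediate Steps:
$A = - \frac{159}{5}$ ($A = \left(- \frac{1}{5}\right) 159 = - \frac{159}{5} \approx -31.8$)
$\left(\left(-3\right) 6 \cdot 1 + A\right)^{2} = \left(\left(-3\right) 6 \cdot 1 - \frac{159}{5}\right)^{2} = \left(\left(-18\right) 1 - \frac{159}{5}\right)^{2} = \left(-18 - \frac{159}{5}\right)^{2} = \left(- \frac{249}{5}\right)^{2} = \frac{62001}{25}$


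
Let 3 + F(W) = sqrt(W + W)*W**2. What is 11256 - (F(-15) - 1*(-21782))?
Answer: -10523 - 225*I*sqrt(30) ≈ -10523.0 - 1232.4*I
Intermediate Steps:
F(W) = -3 + sqrt(2)*W**(5/2) (F(W) = -3 + sqrt(W + W)*W**2 = -3 + sqrt(2*W)*W**2 = -3 + (sqrt(2)*sqrt(W))*W**2 = -3 + sqrt(2)*W**(5/2))
11256 - (F(-15) - 1*(-21782)) = 11256 - ((-3 + sqrt(2)*(-15)**(5/2)) - 1*(-21782)) = 11256 - ((-3 + sqrt(2)*(225*I*sqrt(15))) + 21782) = 11256 - ((-3 + 225*I*sqrt(30)) + 21782) = 11256 - (21779 + 225*I*sqrt(30)) = 11256 + (-21779 - 225*I*sqrt(30)) = -10523 - 225*I*sqrt(30)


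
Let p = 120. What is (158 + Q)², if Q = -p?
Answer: 1444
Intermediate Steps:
Q = -120 (Q = -1*120 = -120)
(158 + Q)² = (158 - 120)² = 38² = 1444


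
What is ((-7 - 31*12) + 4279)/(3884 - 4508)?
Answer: -25/4 ≈ -6.2500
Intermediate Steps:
((-7 - 31*12) + 4279)/(3884 - 4508) = ((-7 - 372) + 4279)/(-624) = (-379 + 4279)*(-1/624) = 3900*(-1/624) = -25/4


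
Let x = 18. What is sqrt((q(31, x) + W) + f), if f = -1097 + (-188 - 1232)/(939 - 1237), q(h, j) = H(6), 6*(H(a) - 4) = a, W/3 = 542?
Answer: 2*sqrt(2990281)/149 ≈ 23.211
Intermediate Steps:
W = 1626 (W = 3*542 = 1626)
H(a) = 4 + a/6
q(h, j) = 5 (q(h, j) = 4 + (1/6)*6 = 4 + 1 = 5)
f = -162743/149 (f = -1097 - 1420/(-298) = -1097 - 1420*(-1/298) = -1097 + 710/149 = -162743/149 ≈ -1092.2)
sqrt((q(31, x) + W) + f) = sqrt((5 + 1626) - 162743/149) = sqrt(1631 - 162743/149) = sqrt(80276/149) = 2*sqrt(2990281)/149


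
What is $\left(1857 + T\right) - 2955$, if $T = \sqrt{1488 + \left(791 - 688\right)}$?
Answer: $-1098 + \sqrt{1591} \approx -1058.1$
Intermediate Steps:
$T = \sqrt{1591}$ ($T = \sqrt{1488 + \left(791 - 688\right)} = \sqrt{1488 + 103} = \sqrt{1591} \approx 39.887$)
$\left(1857 + T\right) - 2955 = \left(1857 + \sqrt{1591}\right) - 2955 = -1098 + \sqrt{1591}$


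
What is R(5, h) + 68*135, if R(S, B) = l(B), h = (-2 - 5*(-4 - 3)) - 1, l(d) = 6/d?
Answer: 146883/16 ≈ 9180.2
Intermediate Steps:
h = 32 (h = (-2 - 5*(-7)) - 1 = (-2 + 35) - 1 = 33 - 1 = 32)
R(S, B) = 6/B
R(5, h) + 68*135 = 6/32 + 68*135 = 6*(1/32) + 9180 = 3/16 + 9180 = 146883/16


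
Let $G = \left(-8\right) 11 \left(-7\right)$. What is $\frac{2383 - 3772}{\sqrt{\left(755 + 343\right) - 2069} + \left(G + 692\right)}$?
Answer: $- \frac{1816812}{1711835} + \frac{1389 i \sqrt{971}}{1711835} \approx -1.0613 + 0.025284 i$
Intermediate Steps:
$G = 616$ ($G = \left(-88\right) \left(-7\right) = 616$)
$\frac{2383 - 3772}{\sqrt{\left(755 + 343\right) - 2069} + \left(G + 692\right)} = \frac{2383 - 3772}{\sqrt{\left(755 + 343\right) - 2069} + \left(616 + 692\right)} = - \frac{1389}{\sqrt{1098 - 2069} + 1308} = - \frac{1389}{\sqrt{-971} + 1308} = - \frac{1389}{i \sqrt{971} + 1308} = - \frac{1389}{1308 + i \sqrt{971}}$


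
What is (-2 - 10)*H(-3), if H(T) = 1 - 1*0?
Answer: -12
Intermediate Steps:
H(T) = 1 (H(T) = 1 + 0 = 1)
(-2 - 10)*H(-3) = (-2 - 10)*1 = -12*1 = -12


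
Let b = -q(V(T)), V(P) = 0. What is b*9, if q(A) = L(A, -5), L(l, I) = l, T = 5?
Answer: 0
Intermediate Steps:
q(A) = A
b = 0 (b = -1*0 = 0)
b*9 = 0*9 = 0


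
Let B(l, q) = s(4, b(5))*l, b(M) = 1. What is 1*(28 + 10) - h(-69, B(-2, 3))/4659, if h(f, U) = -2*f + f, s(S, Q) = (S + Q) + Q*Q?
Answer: 58991/1553 ≈ 37.985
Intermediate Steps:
s(S, Q) = Q + S + Q**2 (s(S, Q) = (Q + S) + Q**2 = Q + S + Q**2)
B(l, q) = 6*l (B(l, q) = (1 + 4 + 1**2)*l = (1 + 4 + 1)*l = 6*l)
h(f, U) = -f
1*(28 + 10) - h(-69, B(-2, 3))/4659 = 1*(28 + 10) - (-1*(-69))/4659 = 1*38 - 69/4659 = 38 - 1*23/1553 = 38 - 23/1553 = 58991/1553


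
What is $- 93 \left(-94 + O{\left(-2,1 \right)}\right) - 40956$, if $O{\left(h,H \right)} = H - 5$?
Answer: $-31842$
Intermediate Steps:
$O{\left(h,H \right)} = -5 + H$
$- 93 \left(-94 + O{\left(-2,1 \right)}\right) - 40956 = - 93 \left(-94 + \left(-5 + 1\right)\right) - 40956 = - 93 \left(-94 - 4\right) - 40956 = \left(-93\right) \left(-98\right) - 40956 = 9114 - 40956 = -31842$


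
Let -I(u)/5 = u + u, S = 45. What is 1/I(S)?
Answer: -1/450 ≈ -0.0022222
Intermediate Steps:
I(u) = -10*u (I(u) = -5*(u + u) = -10*u)
1/I(S) = 1/(-10*45) = 1/(-450) = -1/450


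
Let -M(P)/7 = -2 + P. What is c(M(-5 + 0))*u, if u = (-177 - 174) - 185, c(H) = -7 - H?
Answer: 30016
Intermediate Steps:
M(P) = 14 - 7*P (M(P) = -7*(-2 + P) = 14 - 7*P)
u = -536 (u = -351 - 185 = -536)
c(M(-5 + 0))*u = (-7 - (14 - 7*(-5 + 0)))*(-536) = (-7 - (14 - 7*(-5)))*(-536) = (-7 - (14 + 35))*(-536) = (-7 - 1*49)*(-536) = (-7 - 49)*(-536) = -56*(-536) = 30016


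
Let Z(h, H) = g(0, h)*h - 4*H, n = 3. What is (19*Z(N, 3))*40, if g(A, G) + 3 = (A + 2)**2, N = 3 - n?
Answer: -9120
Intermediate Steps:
N = 0 (N = 3 - 1*3 = 3 - 3 = 0)
g(A, G) = -3 + (2 + A)**2 (g(A, G) = -3 + (A + 2)**2 = -3 + (2 + A)**2)
Z(h, H) = h - 4*H (Z(h, H) = (-3 + (2 + 0)**2)*h - 4*H = (-3 + 2**2)*h - 4*H = (-3 + 4)*h - 4*H = 1*h - 4*H = h - 4*H)
(19*Z(N, 3))*40 = (19*(0 - 4*3))*40 = (19*(0 - 12))*40 = (19*(-12))*40 = -228*40 = -9120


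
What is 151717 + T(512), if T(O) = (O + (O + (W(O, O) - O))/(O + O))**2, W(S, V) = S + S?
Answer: 414886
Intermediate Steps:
W(S, V) = 2*S
T(O) = (1 + O)**2 (T(O) = (O + (O + (2*O - O))/(O + O))**2 = (O + (O + O)/((2*O)))**2 = (O + (2*O)*(1/(2*O)))**2 = (O + 1)**2 = (1 + O)**2)
151717 + T(512) = 151717 + (1 + 512)**2 = 151717 + 513**2 = 151717 + 263169 = 414886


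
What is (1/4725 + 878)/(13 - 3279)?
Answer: -4148551/15431850 ≈ -0.26883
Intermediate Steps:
(1/4725 + 878)/(13 - 3279) = (1/4725 + 878)/(-3266) = (4148551/4725)*(-1/3266) = -4148551/15431850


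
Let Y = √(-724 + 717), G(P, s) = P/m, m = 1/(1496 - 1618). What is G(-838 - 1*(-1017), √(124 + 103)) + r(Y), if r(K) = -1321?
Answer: -23159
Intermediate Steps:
m = -1/122 (m = 1/(-122) = -1/122 ≈ -0.0081967)
G(P, s) = -122*P (G(P, s) = P/(-1/122) = P*(-122) = -122*P)
Y = I*√7 (Y = √(-7) = I*√7 ≈ 2.6458*I)
G(-838 - 1*(-1017), √(124 + 103)) + r(Y) = -122*(-838 - 1*(-1017)) - 1321 = -122*(-838 + 1017) - 1321 = -122*179 - 1321 = -21838 - 1321 = -23159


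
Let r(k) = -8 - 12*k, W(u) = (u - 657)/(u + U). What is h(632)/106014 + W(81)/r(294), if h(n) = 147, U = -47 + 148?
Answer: 1621523/710682518 ≈ 0.0022816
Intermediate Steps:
U = 101
W(u) = (-657 + u)/(101 + u) (W(u) = (u - 657)/(u + 101) = (-657 + u)/(101 + u))
h(632)/106014 + W(81)/r(294) = 147/106014 + ((-657 + 81)/(101 + 81))/(-8 - 12*294) = 147*(1/106014) + (-576/182)/(-8 - 3528) = 49/35338 + ((1/182)*(-576))/(-3536) = 49/35338 - 288/91*(-1/3536) = 49/35338 + 18/20111 = 1621523/710682518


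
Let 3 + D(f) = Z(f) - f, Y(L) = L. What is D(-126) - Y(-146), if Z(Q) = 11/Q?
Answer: 33883/126 ≈ 268.91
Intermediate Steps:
D(f) = -3 - f + 11/f (D(f) = -3 + (11/f - f) = -3 + (-f + 11/f) = -3 - f + 11/f)
D(-126) - Y(-146) = (-3 - 1*(-126) + 11/(-126)) - 1*(-146) = (-3 + 126 + 11*(-1/126)) + 146 = (-3 + 126 - 11/126) + 146 = 15487/126 + 146 = 33883/126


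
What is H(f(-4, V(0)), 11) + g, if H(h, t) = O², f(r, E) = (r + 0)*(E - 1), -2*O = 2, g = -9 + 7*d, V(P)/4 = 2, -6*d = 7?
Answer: -97/6 ≈ -16.167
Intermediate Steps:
d = -7/6 (d = -⅙*7 = -7/6 ≈ -1.1667)
V(P) = 8 (V(P) = 4*2 = 8)
g = -103/6 (g = -9 + 7*(-7/6) = -9 - 49/6 = -103/6 ≈ -17.167)
O = -1 (O = -½*2 = -1)
f(r, E) = r*(-1 + E)
H(h, t) = 1 (H(h, t) = (-1)² = 1)
H(f(-4, V(0)), 11) + g = 1 - 103/6 = -97/6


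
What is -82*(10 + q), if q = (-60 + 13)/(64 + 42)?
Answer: -41533/53 ≈ -783.64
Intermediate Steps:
q = -47/106 ≈ -0.44340
-82*(10 + q) = -82*(10 - 47/106) = -82*1013/106 = -41533/53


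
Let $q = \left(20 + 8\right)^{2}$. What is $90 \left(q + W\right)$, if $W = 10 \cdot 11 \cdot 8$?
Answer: $149760$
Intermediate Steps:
$W = 880$ ($W = 110 \cdot 8 = 880$)
$q = 784$ ($q = 28^{2} = 784$)
$90 \left(q + W\right) = 90 \left(784 + 880\right) = 90 \cdot 1664 = 149760$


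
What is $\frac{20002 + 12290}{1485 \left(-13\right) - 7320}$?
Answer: $- \frac{10764}{8875} \approx -1.2128$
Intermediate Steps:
$\frac{20002 + 12290}{1485 \left(-13\right) - 7320} = \frac{32292}{-19305 - 7320} = \frac{32292}{-26625} = 32292 \left(- \frac{1}{26625}\right) = - \frac{10764}{8875}$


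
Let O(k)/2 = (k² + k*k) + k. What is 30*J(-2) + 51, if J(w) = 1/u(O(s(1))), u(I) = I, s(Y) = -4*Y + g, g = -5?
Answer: 2606/51 ≈ 51.098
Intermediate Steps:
s(Y) = -5 - 4*Y (s(Y) = -4*Y - 5 = -5 - 4*Y)
O(k) = 2*k + 4*k² (O(k) = 2*((k² + k*k) + k) = 2*((k² + k²) + k) = 2*(2*k² + k) = 2*(k + 2*k²) = 2*k + 4*k²)
J(w) = 1/306 (J(w) = 1/(2*(-5 - 4*1)*(1 + 2*(-5 - 4*1))) = 1/(2*(-5 - 4)*(1 + 2*(-5 - 4))) = 1/(2*(-9)*(1 + 2*(-9))) = 1/(2*(-9)*(1 - 18)) = 1/(2*(-9)*(-17)) = 1/306)
30*J(-2) + 51 = 30*(1/306) + 51 = 5/51 + 51 = 2606/51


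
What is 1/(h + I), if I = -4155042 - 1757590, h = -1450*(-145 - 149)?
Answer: -1/5486332 ≈ -1.8227e-7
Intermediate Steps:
h = 426300 (h = -1450*(-294) = 426300)
I = -5912632
1/(h + I) = 1/(426300 - 5912632) = 1/(-5486332) = -1/5486332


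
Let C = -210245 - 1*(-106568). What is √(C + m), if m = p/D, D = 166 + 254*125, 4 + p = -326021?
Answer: I*√26404754351703/15958 ≈ 322.0*I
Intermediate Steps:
p = -326025 (p = -4 - 326021 = -326025)
D = 31916 (D = 166 + 31750 = 31916)
m = -326025/31916 ≈ -10.215
C = -103677 (C = -210245 + 106568 = -103677)
√(C + m) = √(-103677 - 326025/31916) = √(-3309281157/31916) = I*√26404754351703/15958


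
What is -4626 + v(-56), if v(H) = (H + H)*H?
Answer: 1646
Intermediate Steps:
v(H) = 2*H² (v(H) = (2*H)*H = 2*H²)
-4626 + v(-56) = -4626 + 2*(-56)² = -4626 + 2*3136 = -4626 + 6272 = 1646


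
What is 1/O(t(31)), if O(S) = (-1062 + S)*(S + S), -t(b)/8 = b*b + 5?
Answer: 1/135858240 ≈ 7.3606e-9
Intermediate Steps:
t(b) = -40 - 8*b² (t(b) = -8*(b*b + 5) = -8*(b² + 5) = -8*(5 + b²) = -40 - 8*b²)
O(S) = 2*S*(-1062 + S) (O(S) = (-1062 + S)*(2*S) = 2*S*(-1062 + S))
1/O(t(31)) = 1/(2*(-40 - 8*31²)*(-1062 + (-40 - 8*31²))) = 1/(2*(-40 - 8*961)*(-1062 + (-40 - 8*961))) = 1/(2*(-40 - 7688)*(-1062 + (-40 - 7688))) = 1/(2*(-7728)*(-1062 - 7728)) = 1/(2*(-7728)*(-8790)) = 1/135858240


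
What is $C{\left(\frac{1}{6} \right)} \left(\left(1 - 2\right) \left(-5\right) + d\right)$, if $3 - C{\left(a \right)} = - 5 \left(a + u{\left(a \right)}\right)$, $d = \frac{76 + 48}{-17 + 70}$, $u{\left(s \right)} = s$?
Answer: $\frac{5446}{159} \approx 34.252$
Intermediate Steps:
$d = \frac{124}{53} \approx 2.3396$
$C{\left(a \right)} = 3 + 10 a$ ($C{\left(a \right)} = 3 - - 5 \left(a + a\right) = 3 - - 5 \cdot 2 a = 3 - - 10 a = 3 + 10 a$)
$C{\left(\frac{1}{6} \right)} \left(\left(1 - 2\right) \left(-5\right) + d\right) = \left(3 + \frac{10}{6}\right) \left(\left(1 - 2\right) \left(-5\right) + \frac{124}{53}\right) = \left(3 + 10 \cdot \frac{1}{6}\right) \left(\left(-1\right) \left(-5\right) + \frac{124}{53}\right) = \left(3 + \frac{5}{3}\right) \left(5 + \frac{124}{53}\right) = \frac{14}{3} \cdot \frac{389}{53} = \frac{5446}{159}$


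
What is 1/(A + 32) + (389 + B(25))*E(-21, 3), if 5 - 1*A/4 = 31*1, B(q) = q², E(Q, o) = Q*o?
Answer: -4599505/72 ≈ -63882.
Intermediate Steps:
A = -104 (A = 20 - 124 = -104)
1/(A + 32) + (389 + B(25))*E(-21, 3) = 1/(-104 + 32) + (389 + 25²)*(-21*3) = 1/(-72) + (389 + 625)*(-63) = -1/72 + 1014*(-63) = -1/72 - 63882 = -4599505/72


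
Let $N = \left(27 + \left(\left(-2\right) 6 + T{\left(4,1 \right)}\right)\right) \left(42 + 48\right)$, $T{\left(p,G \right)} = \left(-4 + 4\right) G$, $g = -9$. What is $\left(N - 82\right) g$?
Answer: $-11412$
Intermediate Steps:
$T{\left(p,G \right)} = 0$ ($T{\left(p,G \right)} = 0 G = 0$)
$N = 1350$ ($N = \left(27 + \left(\left(-2\right) 6 + 0\right)\right) \left(42 + 48\right) = \left(27 + \left(-12 + 0\right)\right) 90 = \left(27 - 12\right) 90 = 15 \cdot 90 = 1350$)
$\left(N - 82\right) g = \left(1350 - 82\right) \left(-9\right) = 1268 \left(-9\right) = -11412$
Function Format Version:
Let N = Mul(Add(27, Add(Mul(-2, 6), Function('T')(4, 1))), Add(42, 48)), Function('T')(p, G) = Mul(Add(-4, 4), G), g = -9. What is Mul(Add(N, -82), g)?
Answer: -11412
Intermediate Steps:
Function('T')(p, G) = 0 (Function('T')(p, G) = Mul(0, G) = 0)
N = 1350 (N = Mul(Add(27, Add(Mul(-2, 6), 0)), Add(42, 48)) = Mul(Add(27, Add(-12, 0)), 90) = Mul(Add(27, -12), 90) = Mul(15, 90) = 1350)
Mul(Add(N, -82), g) = Mul(Add(1350, -82), -9) = Mul(1268, -9) = -11412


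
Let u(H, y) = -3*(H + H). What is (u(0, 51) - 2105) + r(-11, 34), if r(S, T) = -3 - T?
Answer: -2142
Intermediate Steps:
u(H, y) = -6*H
(u(0, 51) - 2105) + r(-11, 34) = (-6*0 - 2105) + (-3 - 1*34) = (0 - 2105) + (-3 - 34) = -2105 - 37 = -2142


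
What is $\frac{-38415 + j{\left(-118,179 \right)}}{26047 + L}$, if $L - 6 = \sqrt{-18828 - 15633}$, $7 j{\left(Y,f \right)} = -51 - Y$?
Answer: $- \frac{3502018207}{2375776445} + \frac{403257 i \sqrt{3829}}{2375776445} \approx -1.4741 + 0.010503 i$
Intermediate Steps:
$j{\left(Y,f \right)} = - \frac{51}{7} - \frac{Y}{7}$ ($j{\left(Y,f \right)} = \frac{-51 - Y}{7} = - \frac{51}{7} - \frac{Y}{7}$)
$L = 6 + 3 i \sqrt{3829}$ ($L = 6 + \sqrt{-18828 - 15633} = 6 + \sqrt{-34461} = 6 + 3 i \sqrt{3829} \approx 6.0 + 185.64 i$)
$\frac{-38415 + j{\left(-118,179 \right)}}{26047 + L} = \frac{-38415 - - \frac{67}{7}}{26047 + \left(6 + 3 i \sqrt{3829}\right)} = \frac{-38415 + \left(- \frac{51}{7} + \frac{118}{7}\right)}{26053 + 3 i \sqrt{3829}} = \frac{-38415 + \frac{67}{7}}{26053 + 3 i \sqrt{3829}} = - \frac{268838}{7 \left(26053 + 3 i \sqrt{3829}\right)}$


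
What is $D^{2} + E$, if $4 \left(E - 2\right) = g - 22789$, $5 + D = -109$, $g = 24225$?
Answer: $13357$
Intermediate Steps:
$D = -114$ ($D = -5 - 109 = -114$)
$E = 361$ ($E = 2 + \frac{24225 - 22789}{4} = 2 + \frac{1}{4} \cdot 1436 = 2 + 359 = 361$)
$D^{2} + E = \left(-114\right)^{2} + 361 = 12996 + 361 = 13357$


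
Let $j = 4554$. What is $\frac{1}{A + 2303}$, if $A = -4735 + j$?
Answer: $\frac{1}{2122} \approx 0.00047125$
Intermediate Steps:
$A = -181$ ($A = -4735 + 4554 = -181$)
$\frac{1}{A + 2303} = \frac{1}{-181 + 2303} = \frac{1}{2122}$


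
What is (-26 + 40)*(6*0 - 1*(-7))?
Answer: 98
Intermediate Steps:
(-26 + 40)*(6*0 - 1*(-7)) = 14*(0 + 7) = 14*7 = 98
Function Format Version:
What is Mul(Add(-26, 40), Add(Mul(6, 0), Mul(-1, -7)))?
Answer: 98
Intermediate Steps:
Mul(Add(-26, 40), Add(Mul(6, 0), Mul(-1, -7))) = Mul(14, Add(0, 7)) = Mul(14, 7) = 98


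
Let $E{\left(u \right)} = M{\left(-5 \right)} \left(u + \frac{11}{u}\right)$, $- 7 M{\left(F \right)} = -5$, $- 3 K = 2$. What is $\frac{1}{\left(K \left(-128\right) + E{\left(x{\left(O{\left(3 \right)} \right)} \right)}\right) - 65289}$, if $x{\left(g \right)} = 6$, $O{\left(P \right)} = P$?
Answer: $- \frac{14}{912773} \approx -1.5338 \cdot 10^{-5}$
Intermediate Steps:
$K = - \frac{2}{3}$ ($K = \left(- \frac{1}{3}\right) 2 = - \frac{2}{3} \approx -0.66667$)
$M{\left(F \right)} = \frac{5}{7}$ ($M{\left(F \right)} = \left(- \frac{1}{7}\right) \left(-5\right) = \frac{5}{7}$)
$E{\left(u \right)} = \frac{5 u}{7} + \frac{55}{7 u}$ ($E{\left(u \right)} = \frac{5 \left(u + \frac{11}{u}\right)}{7} = \frac{5 u}{7} + \frac{55}{7 u}$)
$\frac{1}{\left(K \left(-128\right) + E{\left(x{\left(O{\left(3 \right)} \right)} \right)}\right) - 65289} = \frac{1}{\left(\left(- \frac{2}{3}\right) \left(-128\right) + \frac{5 \left(11 + 6^{2}\right)}{7 \cdot 6}\right) - 65289} = \frac{1}{\left(\frac{256}{3} + \frac{5}{7} \cdot \frac{1}{6} \left(11 + 36\right)\right) - 65289} = \frac{1}{\left(\frac{256}{3} + \frac{5}{7} \cdot \frac{1}{6} \cdot 47\right) - 65289} = \frac{1}{\left(\frac{256}{3} + \frac{235}{42}\right) - 65289} = \frac{1}{\frac{1273}{14} - 65289} = \frac{1}{- \frac{912773}{14}} = - \frac{14}{912773}$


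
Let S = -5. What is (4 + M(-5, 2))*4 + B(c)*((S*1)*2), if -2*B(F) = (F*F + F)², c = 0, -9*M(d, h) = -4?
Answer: 160/9 ≈ 17.778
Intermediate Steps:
M(d, h) = 4/9 (M(d, h) = -⅑*(-4) = 4/9)
B(F) = -(F + F²)²/2 (B(F) = -(F*F + F)²/2 = -(F² + F)²/2 = -(F + F²)²/2)
(4 + M(-5, 2))*4 + B(c)*((S*1)*2) = (4 + 4/9)*4 + (-½*0²*(1 + 0)²)*(-5*1*2) = (40/9)*4 + (-½*0*1²)*(-5*2) = 160/9 - ½*0*1*(-10) = 160/9 + 0*(-10) = 160/9 + 0 = 160/9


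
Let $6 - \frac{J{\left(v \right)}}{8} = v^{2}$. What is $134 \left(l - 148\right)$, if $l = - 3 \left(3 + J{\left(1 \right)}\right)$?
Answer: $-37118$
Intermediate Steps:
$J{\left(v \right)} = 48 - 8 v^{2}$
$l = -129$ ($l = - 3 \left(3 + \left(48 - 8 \cdot 1^{2}\right)\right) = - 3 \left(3 + \left(48 - 8\right)\right) = - 3 \left(3 + 40\right) = \left(-3\right) 43 = -129$)
$134 \left(l - 148\right) = 134 \left(-129 - 148\right) = 134 \left(-277\right) = -37118$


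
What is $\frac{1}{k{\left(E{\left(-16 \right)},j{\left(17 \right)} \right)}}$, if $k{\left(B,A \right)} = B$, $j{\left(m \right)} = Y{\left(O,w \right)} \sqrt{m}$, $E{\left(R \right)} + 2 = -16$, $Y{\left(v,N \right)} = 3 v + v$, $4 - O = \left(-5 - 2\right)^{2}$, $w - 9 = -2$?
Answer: $- \frac{1}{18} \approx -0.055556$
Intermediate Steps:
$w = 7$ ($w = 9 - 2 = 7$)
$O = -45$ ($O = 4 - \left(-5 - 2\right)^{2} = 4 - \left(-7\right)^{2} = 4 - 49 = -45$)
$Y{\left(v,N \right)} = 4 v$
$E{\left(R \right)} = -18$ ($E{\left(R \right)} = -2 - 16 = -18$)
$j{\left(m \right)} = - 180 \sqrt{m}$ ($j{\left(m \right)} = 4 \left(-45\right) \sqrt{m} = - 180 \sqrt{m}$)
$\frac{1}{k{\left(E{\left(-16 \right)},j{\left(17 \right)} \right)}} = \frac{1}{-18} = - \frac{1}{18}$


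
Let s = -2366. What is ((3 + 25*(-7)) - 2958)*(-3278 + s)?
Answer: 17665720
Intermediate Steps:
((3 + 25*(-7)) - 2958)*(-3278 + s) = ((3 + 25*(-7)) - 2958)*(-3278 - 2366) = ((3 - 175) - 2958)*(-5644) = (-172 - 2958)*(-5644) = -3130*(-5644) = 17665720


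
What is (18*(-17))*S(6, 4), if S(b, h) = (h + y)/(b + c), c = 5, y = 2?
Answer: -1836/11 ≈ -166.91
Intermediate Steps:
S(b, h) = (2 + h)/(5 + b) (S(b, h) = (h + 2)/(b + 5) = (2 + h)/(5 + b))
(18*(-17))*S(6, 4) = (18*(-17))*((2 + 4)/(5 + 6)) = -306*6/11 = -1836/11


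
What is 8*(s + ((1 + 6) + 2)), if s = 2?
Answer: 88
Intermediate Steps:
8*(s + ((1 + 6) + 2)) = 8*(2 + ((1 + 6) + 2)) = 8*(2 + (7 + 2)) = 8*(2 + 9) = 8*11 = 88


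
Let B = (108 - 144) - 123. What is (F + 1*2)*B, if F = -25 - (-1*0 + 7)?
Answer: 4770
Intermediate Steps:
B = -159 (B = -36 - 123 = -159)
F = -32 (F = -25 - (0 + 7) = -25 - 1*7 = -25 - 7 = -32)
(F + 1*2)*B = (-32 + 1*2)*(-159) = (-32 + 2)*(-159) = -30*(-159) = 4770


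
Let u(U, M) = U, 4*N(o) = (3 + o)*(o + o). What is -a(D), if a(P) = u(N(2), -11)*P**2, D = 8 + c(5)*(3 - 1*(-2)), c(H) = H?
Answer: -5445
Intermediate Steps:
N(o) = o*(3 + o)/2 (N(o) = ((3 + o)*(o + o))/4 = ((3 + o)*(2*o))/4 = (2*o*(3 + o))/4 = o*(3 + o)/2)
D = 33 (D = 8 + 5*(3 - 1*(-2)) = 8 + 5*(3 + 2) = 8 + 5*5 = 8 + 25 = 33)
a(P) = 5*P**2 (a(P) = ((1/2)*2*(3 + 2))*P**2 = ((1/2)*2*5)*P**2 = 5*P**2)
-a(D) = -5*33**2 = -5*1089 = -1*5445 = -5445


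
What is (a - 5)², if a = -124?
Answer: 16641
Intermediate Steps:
(a - 5)² = (-124 - 5)² = (-129)² = 16641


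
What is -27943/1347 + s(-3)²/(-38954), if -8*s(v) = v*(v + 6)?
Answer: -69663572915/3358146432 ≈ -20.745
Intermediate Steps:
s(v) = -v*(6 + v)/8 (s(v) = -v*(v + 6)/8 = -v*(6 + v)/8)
-27943/1347 + s(-3)²/(-38954) = -27943/1347 + (-⅛*(-3)*(6 - 3))²/(-38954) = -27943*1/1347 + (-⅛*(-3)*3)²*(-1/38954) = -27943/1347 + (9/8)²*(-1/38954) = -27943/1347 + (81/64)*(-1/38954) = -27943/1347 - 81/2493056 = -69663572915/3358146432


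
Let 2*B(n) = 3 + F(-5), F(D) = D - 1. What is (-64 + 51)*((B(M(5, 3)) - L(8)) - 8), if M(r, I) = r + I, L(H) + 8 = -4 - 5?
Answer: -195/2 ≈ -97.500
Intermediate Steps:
L(H) = -17 (L(H) = -8 + (-4 - 5) = -8 - 9 = -17)
F(D) = -1 + D
M(r, I) = I + r
B(n) = -3/2 (B(n) = (3 + (-1 - 5))/2 = (3 - 6)/2 = (½)*(-3) = -3/2)
(-64 + 51)*((B(M(5, 3)) - L(8)) - 8) = (-64 + 51)*((-3/2 - 1*(-17)) - 8) = -13*((-3/2 + 17) - 8) = -13*(31/2 - 8) = -13*15/2 = -195/2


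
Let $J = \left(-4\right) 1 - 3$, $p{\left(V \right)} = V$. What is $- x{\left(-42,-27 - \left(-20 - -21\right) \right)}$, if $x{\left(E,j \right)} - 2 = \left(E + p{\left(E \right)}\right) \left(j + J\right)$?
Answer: $-2942$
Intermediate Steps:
$J = -7$ ($J = -4 - 3 = -7$)
$x{\left(E,j \right)} = 2 + 2 E \left(-7 + j\right)$ ($x{\left(E,j \right)} = 2 + \left(E + E\right) \left(j - 7\right) = 2 + 2 E \left(-7 + j\right)$)
$- x{\left(-42,-27 - \left(-20 - -21\right) \right)} = - (2 - -588 + 2 \left(-42\right) \left(-27 - \left(-20 - -21\right)\right)) = - (2 + 588 + 2 \left(-42\right) \left(-27 - \left(-20 + 21\right)\right)) = - (2 + 588 + 2 \left(-42\right) \left(-27 - 1\right)) = - (2 + 588 + 2 \left(-42\right) \left(-28\right)) = - (2 + 588 + 2352) = \left(-1\right) 2942 = -2942$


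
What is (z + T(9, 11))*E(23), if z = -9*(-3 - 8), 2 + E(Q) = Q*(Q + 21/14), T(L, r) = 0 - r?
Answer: 49412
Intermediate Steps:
T(L, r) = -r
E(Q) = -2 + Q*(3/2 + Q) (E(Q) = -2 + Q*(Q + 21/14) = -2 + Q*(Q + 21*(1/14)) = -2 + Q*(Q + 3/2) = -2 + Q*(3/2 + Q))
z = 99 (z = -9*(-11) = 99)
(z + T(9, 11))*E(23) = (99 - 1*11)*(-2 + 23**2 + (3/2)*23) = (99 - 11)*(-2 + 529 + 69/2) = 88*(1123/2) = 49412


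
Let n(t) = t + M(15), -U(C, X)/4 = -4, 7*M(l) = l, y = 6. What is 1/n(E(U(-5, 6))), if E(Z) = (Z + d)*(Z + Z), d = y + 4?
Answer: 7/5839 ≈ 0.0011988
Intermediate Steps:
M(l) = l/7
U(C, X) = 16 (U(C, X) = -4*(-4) = 16)
d = 10 (d = 6 + 4 = 10)
E(Z) = 2*Z*(10 + Z) (E(Z) = (Z + 10)*(Z + Z) = (10 + Z)*(2*Z) = 2*Z*(10 + Z))
n(t) = 15/7 + t (n(t) = t + (1/7)*15 = t + 15/7 = 15/7 + t)
1/n(E(U(-5, 6))) = 1/(15/7 + 2*16*(10 + 16)) = 1/(15/7 + 2*16*26) = 1/(15/7 + 832) = 1/(5839/7) = 7/5839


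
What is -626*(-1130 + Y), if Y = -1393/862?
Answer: 305316789/431 ≈ 7.0839e+5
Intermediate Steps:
Y = -1393/862 (Y = -1393*1/862 = -1393/862 ≈ -1.6160)
-626*(-1130 + Y) = -626*(-1130 - 1393/862) = -626*(-975453/862) = 305316789/431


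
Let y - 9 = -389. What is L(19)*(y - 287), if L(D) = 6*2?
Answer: -8004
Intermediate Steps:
y = -380 (y = 9 - 389 = -380)
L(D) = 12
L(19)*(y - 287) = 12*(-380 - 287) = 12*(-667) = -8004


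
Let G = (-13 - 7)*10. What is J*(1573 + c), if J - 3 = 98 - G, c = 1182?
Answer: 829255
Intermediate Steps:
G = -200 (G = -20*10 = -200)
J = 301 (J = 3 + (98 - 1*(-200)) = 3 + (98 + 200) = 3 + 298 = 301)
J*(1573 + c) = 301*(1573 + 1182) = 301*2755 = 829255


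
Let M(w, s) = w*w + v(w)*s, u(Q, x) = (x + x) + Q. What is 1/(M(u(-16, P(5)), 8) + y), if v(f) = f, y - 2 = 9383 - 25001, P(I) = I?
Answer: -1/15628 ≈ -6.3988e-5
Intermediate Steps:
u(Q, x) = Q + 2*x (u(Q, x) = 2*x + Q = Q + 2*x)
y = -15616 (y = 2 + (9383 - 25001) = 2 - 15618 = -15616)
M(w, s) = w² + s*w (M(w, s) = w*w + w*s = w² + s*w)
1/(M(u(-16, P(5)), 8) + y) = 1/((-16 + 2*5)*(8 + (-16 + 2*5)) - 15616) = 1/((-16 + 10)*(8 + (-16 + 10)) - 15616) = 1/(-6*(8 - 6) - 15616) = 1/(-6*2 - 15616) = 1/(-12 - 15616) = 1/(-15628) = -1/15628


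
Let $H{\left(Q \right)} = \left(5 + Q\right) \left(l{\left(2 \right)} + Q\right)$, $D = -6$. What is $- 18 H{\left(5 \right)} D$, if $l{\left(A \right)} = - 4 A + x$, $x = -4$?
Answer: $-7560$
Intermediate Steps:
$l{\left(A \right)} = -4 - 4 A$ ($l{\left(A \right)} = - 4 A - 4 = -4 - 4 A$)
$H{\left(Q \right)} = \left(-12 + Q\right) \left(5 + Q\right)$ ($H{\left(Q \right)} = \left(5 + Q\right) \left(\left(-4 - 8\right) + Q\right) = \left(5 + Q\right) \left(-12 + Q\right) = \left(-12 + Q\right) \left(5 + Q\right)$)
$- 18 H{\left(5 \right)} D = - 18 \left(-60 + 5^{2} - 35\right) \left(-6\right) = - 18 \left(-60 + 25 - 35\right) \left(-6\right) = \left(-18\right) \left(-70\right) \left(-6\right) = 1260 \left(-6\right) = -7560$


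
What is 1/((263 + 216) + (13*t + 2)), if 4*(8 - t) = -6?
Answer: 2/1209 ≈ 0.0016543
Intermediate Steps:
t = 19/2 (t = 8 - 1/4*(-6) = 8 + 3/2 = 19/2 ≈ 9.5000)
1/((263 + 216) + (13*t + 2)) = 1/((263 + 216) + (13*(19/2) + 2)) = 1/(479 + (247/2 + 2)) = 1/(479 + 251/2) = 1/(1209/2) = 2/1209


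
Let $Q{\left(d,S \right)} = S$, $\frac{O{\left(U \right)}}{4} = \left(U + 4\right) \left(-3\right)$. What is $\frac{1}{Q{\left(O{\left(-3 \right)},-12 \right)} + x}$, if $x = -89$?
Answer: $- \frac{1}{101} \approx -0.009901$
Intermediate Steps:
$O{\left(U \right)} = -48 - 12 U$ ($O{\left(U \right)} = 4 \left(U + 4\right) \left(-3\right) = 4 \left(4 + U\right) \left(-3\right) = 4 \left(-12 - 3 U\right) = -48 - 12 U$)
$\frac{1}{Q{\left(O{\left(-3 \right)},-12 \right)} + x} = \frac{1}{-12 - 89} = \frac{1}{-101} = - \frac{1}{101}$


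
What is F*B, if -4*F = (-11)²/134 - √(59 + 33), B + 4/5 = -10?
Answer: 3267/1340 - 27*√23/5 ≈ -23.459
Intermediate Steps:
B = -54/5 (B = -⅘ - 10 = -54/5 ≈ -10.800)
F = -121/536 + √23/2 (F = -((-11)²/134 - √(59 + 33))/4 = -(121*(1/134) - √92)/4 = -(121/134 - 2*√23)/4 = -121/536 + √23/2 ≈ 2.1722)
F*B = (-121/536 + √23/2)*(-54/5) = 3267/1340 - 27*√23/5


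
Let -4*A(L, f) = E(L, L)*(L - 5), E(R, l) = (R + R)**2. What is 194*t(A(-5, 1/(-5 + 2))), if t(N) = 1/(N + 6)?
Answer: 97/128 ≈ 0.75781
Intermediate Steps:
E(R, l) = 4*R**2 (E(R, l) = (2*R)**2 = 4*R**2)
A(L, f) = -L**2*(-5 + L) (A(L, f) = -4*L**2*(L - 5)/4 = -4*L**2*(-5 + L)/4 = -L**2*(-5 + L))
t(N) = 1/(6 + N)
194*t(A(-5, 1/(-5 + 2))) = 194/(6 + (-5)**2*(5 - 1*(-5))) = 194/(6 + 25*(5 + 5)) = 194/(6 + 25*10) = 194/(6 + 250) = 194/256 = 194*(1/256) = 97/128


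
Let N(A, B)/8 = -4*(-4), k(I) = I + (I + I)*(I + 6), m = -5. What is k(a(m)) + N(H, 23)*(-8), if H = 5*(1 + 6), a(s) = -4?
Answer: -1044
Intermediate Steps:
k(I) = I + 2*I*(6 + I) (k(I) = I + (2*I)*(6 + I) = I + 2*I*(6 + I))
H = 35 (H = 5*7 = 35)
N(A, B) = 128 (N(A, B) = 8*(-4*(-4)) = 8*16 = 128)
k(a(m)) + N(H, 23)*(-8) = -4*(13 + 2*(-4)) + 128*(-8) = -4*(13 - 8) - 1024 = -4*5 - 1024 = -20 - 1024 = -1044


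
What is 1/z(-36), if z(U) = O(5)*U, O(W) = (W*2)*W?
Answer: -1/1800 ≈ -0.00055556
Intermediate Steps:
O(W) = 2*W² (O(W) = (2*W)*W = 2*W²)
z(U) = 50*U (z(U) = (2*5²)*U = (2*25)*U = 50*U)
1/z(-36) = 1/(50*(-36)) = 1/(-1800) = -1/1800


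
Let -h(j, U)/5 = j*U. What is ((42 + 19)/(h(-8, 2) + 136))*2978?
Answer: 90829/108 ≈ 841.01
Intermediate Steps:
h(j, U) = -5*U*j (h(j, U) = -5*j*U = -5*U*j)
((42 + 19)/(h(-8, 2) + 136))*2978 = ((42 + 19)/(-5*2*(-8) + 136))*2978 = (61/(80 + 136))*2978 = (61/216)*2978 = 90829/108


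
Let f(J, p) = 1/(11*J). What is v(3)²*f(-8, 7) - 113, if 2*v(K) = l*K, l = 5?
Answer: -40001/352 ≈ -113.64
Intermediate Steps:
f(J, p) = 1/(11*J)
v(K) = 5*K/2 (v(K) = (5*K)/2 = 5*K/2)
v(3)²*f(-8, 7) - 113 = ((5/2)*3)²*((1/11)/(-8)) - 113 = (15/2)²*((1/11)*(-⅛)) - 113 = (225/4)*(-1/88) - 113 = -225/352 - 113 = -40001/352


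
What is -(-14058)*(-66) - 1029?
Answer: -928857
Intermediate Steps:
-(-14058)*(-66) - 1029 = -1278*726 - 1029 = -927828 - 1029 = -928857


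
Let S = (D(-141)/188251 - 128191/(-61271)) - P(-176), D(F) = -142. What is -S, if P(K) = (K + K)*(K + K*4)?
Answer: 510407002091643/1647761003 ≈ 3.0976e+5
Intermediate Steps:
P(K) = 10*K² (P(K) = (2*K)*(K + 4*K) = (2*K)*(5*K) = 10*K²)
S = -510407002091643/1647761003 (S = (-142/188251 - 128191/(-61271)) - 10*(-176)² = (-142*1/188251 - 128191*(-1/61271)) - 10*30976 = (-142/188251 + 18313/8753) - 1*309760 = 3446197637/1647761003 - 309760 = -510407002091643/1647761003 ≈ -3.0976e+5)
-S = -1*(-510407002091643/1647761003) = 510407002091643/1647761003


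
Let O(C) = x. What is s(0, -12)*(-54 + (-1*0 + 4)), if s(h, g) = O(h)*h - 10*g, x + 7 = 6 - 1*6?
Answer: -6000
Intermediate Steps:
x = -7 (x = -7 + (6 - 1*6) = -7 + (6 - 6) = -7 + 0 = -7)
O(C) = -7
s(h, g) = -10*g - 7*h (s(h, g) = -7*h - 10*g = -10*g - 7*h)
s(0, -12)*(-54 + (-1*0 + 4)) = (-10*(-12) - 7*0)*(-54 + (-1*0 + 4)) = (120 + 0)*(-54 + (0 + 4)) = 120*(-54 + 4) = 120*(-50) = -6000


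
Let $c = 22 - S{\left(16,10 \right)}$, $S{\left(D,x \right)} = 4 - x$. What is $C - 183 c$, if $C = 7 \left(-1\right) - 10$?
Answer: $-5141$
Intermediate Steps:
$c = 28$ ($c = 22 - \left(4 - 10\right) = 22 - -6 = 22 + 6 = 28$)
$C = -17$ ($C = -7 - 10 = -17$)
$C - 183 c = -17 - 5124 = -5141$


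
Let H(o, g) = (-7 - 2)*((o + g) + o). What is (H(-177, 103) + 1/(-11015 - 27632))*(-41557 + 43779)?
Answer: 193988536984/38647 ≈ 5.0195e+6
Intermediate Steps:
H(o, g) = -18*o - 9*g (H(o, g) = -9*((g + o) + o) = -9*(g + 2*o) = -18*o - 9*g)
(H(-177, 103) + 1/(-11015 - 27632))*(-41557 + 43779) = ((-18*(-177) - 9*103) + 1/(-11015 - 27632))*(-41557 + 43779) = ((3186 - 927) + 1/(-38647))*2222 = (2259 - 1/38647)*2222 = (87303572/38647)*2222 = 193988536984/38647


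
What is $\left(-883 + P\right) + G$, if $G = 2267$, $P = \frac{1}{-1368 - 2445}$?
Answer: $\frac{5277191}{3813} \approx 1384.0$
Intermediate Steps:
$P = - \frac{1}{3813}$ ($P = \frac{1}{-3813} = - \frac{1}{3813} \approx -0.00026226$)
$\left(-883 + P\right) + G = \left(-883 - \frac{1}{3813}\right) + 2267 = - \frac{3366880}{3813} + 2267 = \frac{5277191}{3813}$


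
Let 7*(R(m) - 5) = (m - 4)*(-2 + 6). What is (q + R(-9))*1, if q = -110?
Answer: -787/7 ≈ -112.43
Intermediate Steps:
R(m) = 19/7 + 4*m/7 (R(m) = 5 + ((m - 4)*(-2 + 6))/7 = 5 + ((-4 + m)*4)/7 = 5 + (-16 + 4*m)/7 = 5 + (-16/7 + 4*m/7) = 19/7 + 4*m/7)
(q + R(-9))*1 = (-110 + (19/7 + (4/7)*(-9)))*1 = (-110 + (19/7 - 36/7))*1 = (-110 - 17/7)*1 = -787/7*1 = -787/7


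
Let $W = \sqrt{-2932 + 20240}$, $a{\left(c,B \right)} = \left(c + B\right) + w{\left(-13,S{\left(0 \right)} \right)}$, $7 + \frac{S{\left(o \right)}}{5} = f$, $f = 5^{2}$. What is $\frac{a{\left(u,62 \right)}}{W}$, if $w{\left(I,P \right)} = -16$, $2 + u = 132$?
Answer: $\frac{88 \sqrt{4327}}{4327} \approx 1.3378$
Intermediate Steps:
$f = 25$
$u = 130$ ($u = -2 + 132 = 130$)
$S{\left(o \right)} = 90$ ($S{\left(o \right)} = -35 + 5 \cdot 25 = -35 + 125 = 90$)
$a{\left(c,B \right)} = -16 + B + c$ ($a{\left(c,B \right)} = \left(c + B\right) - 16 = \left(B + c\right) - 16 = -16 + B + c$)
$W = 2 \sqrt{4327}$ ($W = \sqrt{17308} = 2 \sqrt{4327} \approx 131.56$)
$\frac{a{\left(u,62 \right)}}{W} = \frac{-16 + 62 + 130}{2 \sqrt{4327}} = 176 \frac{\sqrt{4327}}{8654} = \frac{88 \sqrt{4327}}{4327}$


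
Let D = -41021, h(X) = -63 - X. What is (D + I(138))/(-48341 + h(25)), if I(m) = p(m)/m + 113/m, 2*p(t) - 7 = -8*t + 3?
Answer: 2830666/3341601 ≈ 0.84710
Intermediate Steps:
p(t) = 5 - 4*t (p(t) = 7/2 + (-8*t + 3)/2 = 7/2 + (3 - 8*t)/2 = 7/2 + (3/2 - 4*t) = 5 - 4*t)
I(m) = 113/m + (5 - 4*m)/m (I(m) = (5 - 4*m)/m + 113/m = 113/m + (5 - 4*m)/m)
(D + I(138))/(-48341 + h(25)) = (-41021 + (-4 + 118/138))/(-48341 + (-63 - 1*25)) = (-41021 + (-4 + 118*(1/138)))/(-48341 + (-63 - 25)) = (-41021 + (-4 + 59/69))/(-48341 - 88) = (-41021 - 217/69)/(-48429) = -2830666/69*(-1/48429) = 2830666/3341601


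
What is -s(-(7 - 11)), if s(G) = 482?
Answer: -482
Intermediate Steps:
-s(-(7 - 11)) = -1*482 = -482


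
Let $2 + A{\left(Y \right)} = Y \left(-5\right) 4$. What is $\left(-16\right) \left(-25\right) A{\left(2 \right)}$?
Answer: $-16800$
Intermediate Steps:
$A{\left(Y \right)} = -2 - 20 Y$ ($A{\left(Y \right)} = -2 + Y \left(-5\right) 4 = -2 + - 5 Y 4 = -2 - 20 Y$)
$\left(-16\right) \left(-25\right) A{\left(2 \right)} = \left(-16\right) \left(-25\right) \left(-2 - 40\right) = 400 \left(-2 - 40\right) = 400 \left(-42\right) = -16800$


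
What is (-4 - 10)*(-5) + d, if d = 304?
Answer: 374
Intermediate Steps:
(-4 - 10)*(-5) + d = (-4 - 10)*(-5) + 304 = -14*(-5) + 304 = 70 + 304 = 374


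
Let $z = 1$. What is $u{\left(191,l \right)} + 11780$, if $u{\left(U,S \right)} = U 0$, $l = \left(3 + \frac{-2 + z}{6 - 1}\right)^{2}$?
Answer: $11780$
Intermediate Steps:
$l = \frac{196}{25}$ ($l = \left(3 + \frac{-2 + 1}{6 - 1}\right)^{2} = \left(3 - \frac{1}{5}\right)^{2} = \left(\frac{14}{5}\right)^{2} = \frac{196}{25} \approx 7.84$)
$u{\left(U,S \right)} = 0$
$u{\left(191,l \right)} + 11780 = 0 + 11780 = 11780$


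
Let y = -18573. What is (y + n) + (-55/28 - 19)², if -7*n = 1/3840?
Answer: -3411999127/188160 ≈ -18134.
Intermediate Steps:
n = -1/26880 (n = -⅐/3840 = -⅐*1/3840 = -1/26880 ≈ -3.7202e-5)
(y + n) + (-55/28 - 19)² = (-18573 - 1/26880) + (-55/28 - 19)² = -499242241/26880 + (-55*1/28 - 19)² = -499242241/26880 + (-55/28 - 19)² = -499242241/26880 + (-587/28)² = -499242241/26880 + 344569/784 = -3411999127/188160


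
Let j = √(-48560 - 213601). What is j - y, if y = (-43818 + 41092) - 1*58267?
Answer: 60993 + 3*I*√29129 ≈ 60993.0 + 512.02*I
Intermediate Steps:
j = 3*I*√29129 (j = √(-262161) = 3*I*√29129 ≈ 512.02*I)
y = -60993 (y = -2726 - 58267 = -60993)
j - y = 3*I*√29129 - 1*(-60993) = 3*I*√29129 + 60993 = 60993 + 3*I*√29129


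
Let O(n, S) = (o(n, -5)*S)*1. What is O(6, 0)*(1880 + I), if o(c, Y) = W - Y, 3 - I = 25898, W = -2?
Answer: 0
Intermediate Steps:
I = -25895 (I = 3 - 1*25898 = 3 - 25898 = -25895)
o(c, Y) = -2 - Y
O(n, S) = 3*S (O(n, S) = ((-2 - 1*(-5))*S)*1 = ((-2 + 5)*S)*1 = (3*S)*1 = 3*S)
O(6, 0)*(1880 + I) = (3*0)*(1880 - 25895) = 0*(-24015) = 0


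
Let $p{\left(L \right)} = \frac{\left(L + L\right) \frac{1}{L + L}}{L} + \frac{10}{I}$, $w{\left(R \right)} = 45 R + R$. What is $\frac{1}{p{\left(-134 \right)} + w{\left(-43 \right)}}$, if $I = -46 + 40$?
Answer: $- \frac{402}{795829} \approx -0.00050513$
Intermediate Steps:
$I = -6$
$w{\left(R \right)} = 46 R$
$p{\left(L \right)} = - \frac{5}{3} + \frac{1}{L}$ ($p{\left(L \right)} = \frac{\left(L + L\right) \frac{1}{L + L}}{L} + \frac{10}{-6} = \frac{2 L \frac{1}{2 L}}{L} + 10 \left(- \frac{1}{6}\right) = \frac{2 L \frac{1}{2 L}}{L} - \frac{5}{3} = 1 \frac{1}{L} - \frac{5}{3} = \frac{1}{L} - \frac{5}{3} = - \frac{5}{3} + \frac{1}{L}$)
$\frac{1}{p{\left(-134 \right)} + w{\left(-43 \right)}} = \frac{1}{\left(- \frac{5}{3} + \frac{1}{-134}\right) + 46 \left(-43\right)} = \frac{1}{\left(- \frac{5}{3} - \frac{1}{134}\right) - 1978} = \frac{1}{- \frac{673}{402} - 1978} = \frac{1}{- \frac{795829}{402}} = - \frac{402}{795829}$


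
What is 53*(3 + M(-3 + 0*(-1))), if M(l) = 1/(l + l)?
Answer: 901/6 ≈ 150.17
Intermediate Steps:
M(l) = 1/(2*l)
53*(3 + M(-3 + 0*(-1))) = 53*(3 + 1/(2*(-3 + 0*(-1)))) = 53*(3 + 1/(2*(-3 + 0))) = 53*(3 + (½)/(-3)) = 53*(3 + (½)*(-⅓)) = 53*(3 - ⅙) = 53*(17/6) = 901/6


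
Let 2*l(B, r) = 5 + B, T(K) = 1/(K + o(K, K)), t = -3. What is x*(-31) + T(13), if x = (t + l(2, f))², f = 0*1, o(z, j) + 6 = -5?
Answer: -29/4 ≈ -7.2500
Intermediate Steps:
o(z, j) = -11 (o(z, j) = -6 - 5 = -11)
T(K) = 1/(-11 + K) (T(K) = 1/(K - 11) = 1/(-11 + K))
f = 0
l(B, r) = 5/2 + B/2 (l(B, r) = (5 + B)/2 = 5/2 + B/2)
x = ¼ (x = (-3 + (5/2 + (½)*2))² = (-3 + (5/2 + 1))² = (-3 + 7/2)² = (½)² = ¼ ≈ 0.25000)
x*(-31) + T(13) = (¼)*(-31) + 1/(-11 + 13) = -31/4 + 1/2 = -31/4 + ½ = -29/4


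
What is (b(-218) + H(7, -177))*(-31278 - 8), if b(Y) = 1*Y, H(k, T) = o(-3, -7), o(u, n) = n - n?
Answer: 6820348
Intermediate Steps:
o(u, n) = 0
H(k, T) = 0
b(Y) = Y
(b(-218) + H(7, -177))*(-31278 - 8) = (-218 + 0)*(-31278 - 8) = -218*(-31286) = 6820348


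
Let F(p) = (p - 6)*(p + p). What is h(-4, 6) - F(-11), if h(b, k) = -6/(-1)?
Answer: -368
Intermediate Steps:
h(b, k) = 6 (h(b, k) = -6*(-1) = 6)
F(p) = 2*p*(-6 + p) (F(p) = (-6 + p)*(2*p) = 2*p*(-6 + p))
h(-4, 6) - F(-11) = 6 - 2*(-11)*(-6 - 11) = 6 - 2*(-11)*(-17) = 6 - 1*374 = 6 - 374 = -368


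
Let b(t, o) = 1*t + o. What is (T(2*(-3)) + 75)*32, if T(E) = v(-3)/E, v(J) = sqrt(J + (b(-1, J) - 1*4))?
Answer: 2400 - 16*I*sqrt(11)/3 ≈ 2400.0 - 17.689*I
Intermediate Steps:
b(t, o) = o + t (b(t, o) = t + o = o + t)
v(J) = sqrt(-5 + 2*J) (v(J) = sqrt(J + ((J - 1) - 1*4)) = sqrt(J + ((-1 + J) - 4)) = sqrt(J + (-5 + J)) = sqrt(-5 + 2*J))
T(E) = I*sqrt(11)/E (T(E) = sqrt(-5 + 2*(-3))/E = sqrt(-5 - 6)/E = sqrt(-11)/E = (I*sqrt(11))/E = I*sqrt(11)/E)
(T(2*(-3)) + 75)*32 = (I*sqrt(11)/((2*(-3))) + 75)*32 = (I*sqrt(11)/(-6) + 75)*32 = (I*sqrt(11)*(-1/6) + 75)*32 = (-I*sqrt(11)/6 + 75)*32 = (75 - I*sqrt(11)/6)*32 = 2400 - 16*I*sqrt(11)/3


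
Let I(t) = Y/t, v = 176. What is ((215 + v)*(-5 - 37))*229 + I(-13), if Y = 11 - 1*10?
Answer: -48888295/13 ≈ -3.7606e+6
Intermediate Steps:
Y = 1 (Y = 11 - 10 = 1)
I(t) = 1/t
((215 + v)*(-5 - 37))*229 + I(-13) = ((215 + 176)*(-5 - 37))*229 + 1/(-13) = (391*(-42))*229 - 1/13 = -16422*229 - 1/13 = -3760638 - 1/13 = -48888295/13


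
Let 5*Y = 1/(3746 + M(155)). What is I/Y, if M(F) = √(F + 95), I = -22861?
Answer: -428186530 - 571525*√10 ≈ -4.2999e+8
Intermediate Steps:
M(F) = √(95 + F)
Y = 1/(5*(3746 + 5*√10)) (Y = 1/(5*(3746 + √(95 + 155))) = 1/(5*(3746 + √250)) = 1/(5*(3746 + 5*√10)) ≈ 5.3166e-5)
I/Y = -22861/(1873/35080665 - √10/14032266)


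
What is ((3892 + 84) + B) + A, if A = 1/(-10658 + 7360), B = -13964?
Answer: -32940425/3298 ≈ -9988.0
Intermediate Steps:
A = -1/3298 (A = 1/(-3298) = -1/3298 ≈ -0.00030321)
((3892 + 84) + B) + A = ((3892 + 84) - 13964) - 1/3298 = (3976 - 13964) - 1/3298 = -9988 - 1/3298 = -32940425/3298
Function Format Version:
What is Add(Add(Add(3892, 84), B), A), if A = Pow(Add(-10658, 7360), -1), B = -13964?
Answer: Rational(-32940425, 3298) ≈ -9988.0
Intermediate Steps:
A = Rational(-1, 3298) (A = Pow(-3298, -1) = Rational(-1, 3298) ≈ -0.00030321)
Add(Add(Add(3892, 84), B), A) = Add(Add(Add(3892, 84), -13964), Rational(-1, 3298)) = Add(Add(3976, -13964), Rational(-1, 3298)) = Add(-9988, Rational(-1, 3298)) = Rational(-32940425, 3298)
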